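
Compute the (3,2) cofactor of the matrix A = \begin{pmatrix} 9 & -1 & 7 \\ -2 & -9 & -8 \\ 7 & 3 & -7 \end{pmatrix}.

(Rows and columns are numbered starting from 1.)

58

Delete row 3 and column 2; the remaining 2×2 submatrix is [9 7; -2 -8].
Its determinant is 9·(-8) − 7·(-2) = -58.
The cofactor carries sign (−1)^(3+2) = −1, so C_{3,2} = −(-58) = 58.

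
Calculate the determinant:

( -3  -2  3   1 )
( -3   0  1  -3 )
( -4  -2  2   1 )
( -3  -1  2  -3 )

The determinant is -16.

Expand along row 2 (it has 1 zero):
  − (-3) · M_21   where M_21 = det([-2 3 1; -2 2 1; -1 2 -3]) = -7
  − (1) · M_23   where M_23 = det([-3 -2 1; -4 -2 1; -3 -1 -3]) = 7
  + (-3) · M_24   where M_24 = det([-3 -2 3; -4 -2 2; -3 -1 2]) = -4
det = (-1)·(-3)·(-7) + (-1)·(1)·(7) + (+1)·(-3)·(-4) = -16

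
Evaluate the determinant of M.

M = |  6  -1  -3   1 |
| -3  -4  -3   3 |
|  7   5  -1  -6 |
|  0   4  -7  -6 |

418

Expand along row 4 (it has 1 zero):
  + (4) · M_42   where M_42 = det([6 -3 1; -3 -3 3; 7 -1 -6]) = 141
  − (-7) · M_43   where M_43 = det([6 -1 1; -3 -4 3; 7 5 -6]) = 64
  + (-6) · M_44   where M_44 = det([6 -1 -3; -3 -4 -3; 7 5 -1]) = 99
det = (+1)·(4)·(141) + (-1)·(-7)·(64) + (+1)·(-6)·(99) = 418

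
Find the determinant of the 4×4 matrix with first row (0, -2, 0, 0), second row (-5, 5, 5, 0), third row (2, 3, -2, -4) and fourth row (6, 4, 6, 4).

-480

Expand along row 1 (it has 3 zeros):
  − (-2) · M_12   where M_12 = det([-5 5 0; 2 -2 -4; 6 6 4]) = -240
det = (-1)·(-2)·(-240) = -480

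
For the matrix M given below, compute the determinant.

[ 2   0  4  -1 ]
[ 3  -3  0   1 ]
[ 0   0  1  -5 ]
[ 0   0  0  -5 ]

M is block upper-triangular with a 2×2 block and a 2×2 block on the diagonal, so its determinant equals the product of the determinants of the diagonal blocks.
det of the 2×2 block = -6
det of the 2×2 block = -5
det = (-6)·(-5) = 30

|M| = 30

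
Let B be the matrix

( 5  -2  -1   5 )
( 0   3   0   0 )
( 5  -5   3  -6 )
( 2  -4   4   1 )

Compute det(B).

Expand along row 2 (it has 3 zeros):
  + (3) · M_22   where M_22 = det([5 -1 5; 5 3 -6; 2 4 1]) = 222
det = (+1)·(3)·(222) = 666

666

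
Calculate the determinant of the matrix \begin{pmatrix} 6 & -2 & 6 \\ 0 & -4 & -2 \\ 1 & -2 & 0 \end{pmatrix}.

Expand along row 2:
  + (-4) · |6 6; 1 0| = (-4)·(0 − 6) = 24
  − (-2) · |6 -2; 1 -2| = −(-2)·(-12 − (-2)) = -20
Sum: (24) + (-20) = 4

The determinant is 4.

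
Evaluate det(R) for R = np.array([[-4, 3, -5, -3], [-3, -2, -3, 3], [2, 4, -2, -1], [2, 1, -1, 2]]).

Expand along row 1:
  + (-4) · M_11   where M_11 = det([-2 -3 3; 4 -2 -1; 1 -1 2]) = 31
  − (3) · M_12   where M_12 = det([-3 -3 3; 2 -2 -1; 2 -1 2]) = 39
  + (-5) · M_13   where M_13 = det([-3 -2 3; 2 4 -1; 2 1 2]) = -33
  − (-3) · M_14   where M_14 = det([-3 -2 -3; 2 4 -2; 2 1 -1]) = 28
det = (+1)·(-4)·(31) + (-1)·(3)·(39) + (+1)·(-5)·(-33) + (-1)·(-3)·(28) = 8

8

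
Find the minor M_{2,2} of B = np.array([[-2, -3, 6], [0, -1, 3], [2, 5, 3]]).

-18

Delete row 2 and column 2; the remaining 2×2 submatrix is [-2 6; 2 3].
Its determinant is (-2)·3 − 6·2 = -18.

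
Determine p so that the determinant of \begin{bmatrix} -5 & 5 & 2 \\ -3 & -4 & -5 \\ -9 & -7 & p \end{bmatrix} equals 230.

Expanding along the row containing p, det(A) is linear in p: det(A) = (35)·p + (370).
Set (35)·p + (370) = 230  ⇒  (35)·p = -140  ⇒  p = -4.

-4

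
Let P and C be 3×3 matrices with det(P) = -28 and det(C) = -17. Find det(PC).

det(PC) = det(P)·det(C) = (-28)·(-17) = 476

det(PC) = 476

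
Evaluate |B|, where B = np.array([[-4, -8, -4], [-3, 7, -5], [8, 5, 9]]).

Expand along row 1:
  + (-4) · |7 -5; 5 9| = (-4)·(63 − (-25)) = -352
  − (-8) · |-3 -5; 8 9| = −(-8)·(-27 − (-40)) = 104
  + (-4) · |-3 7; 8 5| = (-4)·(-15 − 56) = 284
Sum: (-352) + (104) + (284) = 36

The determinant is 36.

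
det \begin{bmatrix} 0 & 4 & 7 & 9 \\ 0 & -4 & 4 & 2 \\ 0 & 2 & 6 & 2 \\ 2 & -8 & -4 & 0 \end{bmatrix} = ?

The determinant is 440.

Expand along column 1 (it has 3 zeros):
  − (2) · M_41   where M_41 = det([4 7 9; -4 4 2; 2 6 2]) = -220
det = (-1)·(2)·(-220) = 440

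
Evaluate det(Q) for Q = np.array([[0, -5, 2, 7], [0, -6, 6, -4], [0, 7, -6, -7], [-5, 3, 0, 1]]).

Expand along column 1 (it has 3 zeros):
  − (-5) · M_41   where M_41 = det([-5 2 7; -6 6 -4; 7 -6 -7]) = 148
det = (-1)·(-5)·(148) = 740

740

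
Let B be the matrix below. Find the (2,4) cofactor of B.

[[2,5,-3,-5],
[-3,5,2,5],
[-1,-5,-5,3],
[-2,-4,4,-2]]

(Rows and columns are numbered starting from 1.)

Delete row 2 and column 4; the remaining 3×3 submatrix is [2 5 -3; -1 -5 -5; -2 -4 4].
Its determinant is 8.
The cofactor carries sign (−1)^(2+4) = +1, so C_{2,4} = +(8) = 8.

8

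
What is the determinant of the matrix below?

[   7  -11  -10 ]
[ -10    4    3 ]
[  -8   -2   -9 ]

524

Expand along column 1:
  + 7 · |4 3; -2 -9| = 7·(-36 − (-6)) = -210
  − (-10) · |-11 -10; -2 -9| = −(-10)·(99 − 20) = 790
  + (-8) · |-11 -10; 4 3| = (-8)·(-33 − (-40)) = -56
Sum: (-210) + (790) + (-56) = 524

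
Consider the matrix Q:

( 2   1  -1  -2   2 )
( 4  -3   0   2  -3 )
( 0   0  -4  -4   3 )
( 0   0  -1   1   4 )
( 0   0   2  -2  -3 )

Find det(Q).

|Q| = 400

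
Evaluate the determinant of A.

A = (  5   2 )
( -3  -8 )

-34

det(A) = 5·(-8) − 2·(-3) = -40 − (-6) = -34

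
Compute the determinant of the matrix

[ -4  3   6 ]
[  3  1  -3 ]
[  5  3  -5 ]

Expand along column 1:
  + (-4) · |1 -3; 3 -5| = (-4)·(-5 − (-9)) = -16
  − 3 · |3 6; 3 -5| = −3·(-15 − 18) = 99
  + 5 · |3 6; 1 -3| = 5·(-9 − 6) = -75
Sum: (-16) + (99) + (-75) = 8

8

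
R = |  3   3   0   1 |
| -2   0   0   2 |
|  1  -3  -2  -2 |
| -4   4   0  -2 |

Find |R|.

136

Expand along column 3 (it has 3 zeros):
  + (-2) · M_33   where M_33 = det([3 3 1; -2 0 2; -4 4 -2]) = -68
det = (+1)·(-2)·(-68) = 136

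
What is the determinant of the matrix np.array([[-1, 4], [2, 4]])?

det = (-1)·4 − 4·2 = -4 − 8 = -12

The determinant is -12.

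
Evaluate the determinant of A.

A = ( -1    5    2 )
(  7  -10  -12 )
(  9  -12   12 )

det(A) = -684

Expand along row 1:
  + (-1) · |-10 -12; -12 12| = (-1)·(-120 − 144) = 264
  − 5 · |7 -12; 9 12| = −5·(84 − (-108)) = -960
  + 2 · |7 -10; 9 -12| = 2·(-84 − (-90)) = 12
Sum: (264) + (-960) + (12) = -684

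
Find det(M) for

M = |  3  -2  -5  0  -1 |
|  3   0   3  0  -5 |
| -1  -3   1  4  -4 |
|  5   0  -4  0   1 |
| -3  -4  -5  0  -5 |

det(M) = -752

Expand along column 4 (it has 4 zeros):
  − (4) · M_34   where M_34 = det([3 -2 -5 -1; 3 0 3 -5; 5 0 -4 1; -3 -4 -5 -5]) = 188
det = (-1)·(4)·(188) = -752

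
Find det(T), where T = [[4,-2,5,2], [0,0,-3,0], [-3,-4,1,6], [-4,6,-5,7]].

Expand along row 2 (it has 3 zeros):
  − (-3) · M_23   where M_23 = det([4 -2 2; -3 -4 6; -4 6 7]) = -318
det = (-1)·(-3)·(-318) = -954

|T| = -954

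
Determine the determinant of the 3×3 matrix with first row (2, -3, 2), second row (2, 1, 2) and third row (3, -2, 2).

The determinant is -8.

Expand along column 1:
  + 2 · |1 2; -2 2| = 2·(2 − (-4)) = 12
  − 2 · |-3 2; -2 2| = −2·(-6 − (-4)) = 4
  + 3 · |-3 2; 1 2| = 3·(-6 − 2) = -24
Sum: (12) + (4) + (-24) = -8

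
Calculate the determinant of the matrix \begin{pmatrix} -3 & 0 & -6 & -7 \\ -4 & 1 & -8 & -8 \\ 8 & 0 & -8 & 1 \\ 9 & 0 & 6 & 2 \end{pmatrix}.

-732

Expand along column 2 (it has 3 zeros):
  + (1) · M_22   where M_22 = det([-3 -6 -7; 8 -8 1; 9 6 2]) = -732
det = (+1)·(1)·(-732) = -732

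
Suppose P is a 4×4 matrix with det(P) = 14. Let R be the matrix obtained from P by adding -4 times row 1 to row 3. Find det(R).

|R| = 14

Adding a multiple of one row to another leaves the determinant unchanged.
det(R) = (1)·(14) = 14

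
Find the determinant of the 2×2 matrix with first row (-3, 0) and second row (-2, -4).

det = (-3)·(-4) − 0·(-2) = 12 − 0 = 12

The determinant is 12.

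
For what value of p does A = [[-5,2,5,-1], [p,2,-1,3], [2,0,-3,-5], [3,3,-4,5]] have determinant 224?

p = 2

Expanding along the row containing p, det(A) is linear in p: det(A) = (154)·p + (-84).
Set (154)·p + (-84) = 224  ⇒  (154)·p = 308  ⇒  p = 2.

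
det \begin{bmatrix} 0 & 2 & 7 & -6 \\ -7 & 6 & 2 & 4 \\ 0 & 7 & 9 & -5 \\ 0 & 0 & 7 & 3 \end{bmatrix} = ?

Expand along column 1 (it has 3 zeros):
  − (-7) · M_21   where M_21 = det([2 7 -6; 7 9 -5; 0 7 3]) = -317
det = (-1)·(-7)·(-317) = -2219

-2219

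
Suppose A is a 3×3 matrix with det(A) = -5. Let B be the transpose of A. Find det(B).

The determinant is -5.

det(Aᵀ) = det(A).
det(B) = (1)·(-5) = -5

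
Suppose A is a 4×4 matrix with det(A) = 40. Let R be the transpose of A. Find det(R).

|R| = 40

det(Aᵀ) = det(A).
det(R) = (1)·(40) = 40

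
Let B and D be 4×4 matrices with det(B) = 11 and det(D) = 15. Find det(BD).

det(BD) = det(B)·det(D) = (11)·(15) = 165

The determinant is 165.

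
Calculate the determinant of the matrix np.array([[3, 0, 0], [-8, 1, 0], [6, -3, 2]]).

6

The matrix is lower triangular, so the determinant is the product of the diagonal entries:
det = (3) · (1) · (2) = 6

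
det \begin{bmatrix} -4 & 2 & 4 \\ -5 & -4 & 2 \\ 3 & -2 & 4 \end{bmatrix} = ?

188

Expand along column 1:
  + (-4) · |-4 2; -2 4| = (-4)·(-16 − (-4)) = 48
  − (-5) · |2 4; -2 4| = −(-5)·(8 − (-8)) = 80
  + 3 · |2 4; -4 2| = 3·(4 − (-16)) = 60
Sum: (48) + (80) + (60) = 188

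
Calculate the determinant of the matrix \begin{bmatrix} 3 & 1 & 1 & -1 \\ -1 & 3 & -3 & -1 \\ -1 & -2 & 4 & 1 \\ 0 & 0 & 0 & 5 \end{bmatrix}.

Expand along row 4 (it has 3 zeros):
  + (5) · M_44   where M_44 = det([3 1 1; -1 3 -3; -1 -2 4]) = 30
det = (+1)·(5)·(30) = 150

150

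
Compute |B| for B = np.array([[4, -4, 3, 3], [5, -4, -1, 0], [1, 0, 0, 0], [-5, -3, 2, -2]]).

|B| = -65

Expand along row 3 (it has 3 zeros):
  + (1) · M_31   where M_31 = det([-4 3 3; -4 -1 0; -3 2 -2]) = -65
det = (+1)·(1)·(-65) = -65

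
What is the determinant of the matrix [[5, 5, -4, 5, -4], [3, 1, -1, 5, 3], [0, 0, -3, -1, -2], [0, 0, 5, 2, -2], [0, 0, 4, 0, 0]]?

The matrix is block upper-triangular with a 2×2 block and a 3×3 block on the diagonal, so its determinant equals the product of the determinants of the diagonal blocks.
det of the 2×2 block = -10
det of the 3×3 block = 24
det = (-10)·(24) = -240

-240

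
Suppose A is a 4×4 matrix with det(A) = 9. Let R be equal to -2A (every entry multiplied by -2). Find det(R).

det(R) = 144

For a 4×4 matrix, det(-2A) = (-2)^4·det(A) = 16·det(A).
det(R) = (16)·(9) = 144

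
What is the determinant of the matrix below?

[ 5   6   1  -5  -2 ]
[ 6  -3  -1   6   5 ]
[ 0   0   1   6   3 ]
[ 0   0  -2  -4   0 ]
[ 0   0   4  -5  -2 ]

-3162

The matrix is block upper-triangular with a 2×2 block and a 3×3 block on the diagonal, so its determinant equals the product of the determinants of the diagonal blocks.
det of the 2×2 block = -51
det of the 3×3 block = 62
det = (-51)·(62) = -3162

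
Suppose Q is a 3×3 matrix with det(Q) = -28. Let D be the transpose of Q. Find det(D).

-28

det(Qᵀ) = det(Q).
det(D) = (1)·(-28) = -28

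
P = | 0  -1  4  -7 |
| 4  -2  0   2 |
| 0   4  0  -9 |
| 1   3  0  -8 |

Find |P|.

-40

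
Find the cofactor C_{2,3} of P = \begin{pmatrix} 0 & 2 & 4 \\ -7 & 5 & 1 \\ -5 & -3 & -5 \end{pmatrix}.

Delete row 2 and column 3; the remaining 2×2 submatrix is [0 2; -5 -3].
Its determinant is 0·(-3) − 2·(-5) = 10.
The cofactor carries sign (−1)^(2+3) = −1, so C_{2,3} = −(10) = -10.

-10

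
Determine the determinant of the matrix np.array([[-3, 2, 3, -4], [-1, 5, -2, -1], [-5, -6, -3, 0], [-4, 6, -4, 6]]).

Expand along row 3 (it has 1 zero):
  + (-5) · M_31   where M_31 = det([2 3 -4; 5 -2 -1; 6 -4 6]) = -108
  − (-6) · M_32   where M_32 = det([-3 3 -4; -1 -2 -1; -4 -4 6]) = 94
  + (-3) · M_33   where M_33 = det([-3 2 -4; -1 5 -1; -4 6 6]) = -144
det = (+1)·(-5)·(-108) + (-1)·(-6)·(94) + (+1)·(-3)·(-144) = 1536

1536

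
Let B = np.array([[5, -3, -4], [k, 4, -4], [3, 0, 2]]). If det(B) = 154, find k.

Expanding along the column containing k, det(B) is linear in k: det(B) = (6)·k + (124).
Set (6)·k + (124) = 154  ⇒  (6)·k = 30  ⇒  k = 5.

k = 5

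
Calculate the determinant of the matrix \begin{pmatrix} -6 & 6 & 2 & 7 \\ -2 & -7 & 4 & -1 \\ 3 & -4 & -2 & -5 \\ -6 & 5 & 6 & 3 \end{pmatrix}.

490

Expand along row 1:
  + (-6) · M_11   where M_11 = det([-7 4 -1; -4 -2 -5; 5 6 3]) = -206
  − (6) · M_12   where M_12 = det([-2 4 -1; 3 -2 -5; -6 6 3]) = 30
  + (2) · M_13   where M_13 = det([-2 -7 -1; 3 -4 -5; -6 5 3]) = -164
  − (7) · M_14   where M_14 = det([-2 -7 4; 3 -4 -2; -6 5 6]) = 34
det = (+1)·(-6)·(-206) + (-1)·(6)·(30) + (+1)·(2)·(-164) + (-1)·(7)·(34) = 490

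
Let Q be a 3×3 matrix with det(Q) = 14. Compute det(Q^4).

det(Q^4) = (det Q)^4 = (14)^4 = 38416

The determinant is 38416.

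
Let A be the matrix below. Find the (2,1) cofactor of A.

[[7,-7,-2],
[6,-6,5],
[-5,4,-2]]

Delete row 2 and column 1; the remaining 2×2 submatrix is [-7 -2; 4 -2].
Its determinant is (-7)·(-2) − (-2)·4 = 22.
The cofactor carries sign (−1)^(2+1) = −1, so C_{2,1} = −(22) = -22.

-22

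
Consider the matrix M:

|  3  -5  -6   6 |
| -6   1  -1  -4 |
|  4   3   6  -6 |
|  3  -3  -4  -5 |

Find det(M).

Expand along row 1:
  + (3) · M_11   where M_11 = det([1 -1 -4; 3 6 -6; -3 -4 -5]) = -111
  − (-5) · M_12   where M_12 = det([-6 -1 -4; 4 6 -6; 3 -4 -5]) = 458
  + (-6) · M_13   where M_13 = det([-6 1 -4; 4 3 -6; 3 -3 -5]) = 284
  − (6) · M_14   where M_14 = det([-6 1 -1; 4 3 6; 3 -3 -4]) = 19
det = (+1)·(3)·(-111) + (-1)·(-5)·(458) + (+1)·(-6)·(284) + (-1)·(6)·(19) = 139

139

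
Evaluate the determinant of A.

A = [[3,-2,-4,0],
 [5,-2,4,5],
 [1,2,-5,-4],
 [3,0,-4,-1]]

-46

Expand along row 1 (it has 1 zero):
  + (3) · M_11   where M_11 = det([-2 4 5; 2 -5 -4; 0 -4 -1]) = -10
  − (-2) · M_12   where M_12 = det([5 4 5; 1 -5 -4; 3 -4 -1]) = -44
  + (-4) · M_13   where M_13 = det([5 -2 5; 1 2 -4; 3 0 -1]) = -18
det = (+1)·(3)·(-10) + (-1)·(-2)·(-44) + (+1)·(-4)·(-18) = -46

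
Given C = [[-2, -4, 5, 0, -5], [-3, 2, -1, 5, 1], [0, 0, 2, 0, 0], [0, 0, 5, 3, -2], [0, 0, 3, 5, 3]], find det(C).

-608

C is block upper-triangular with a 2×2 block and a 3×3 block on the diagonal, so its determinant equals the product of the determinants of the diagonal blocks.
det of the 2×2 block = -16
det of the 3×3 block = 38
det = (-16)·(38) = -608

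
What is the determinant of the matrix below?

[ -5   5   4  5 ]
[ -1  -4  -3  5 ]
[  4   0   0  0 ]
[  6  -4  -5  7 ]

368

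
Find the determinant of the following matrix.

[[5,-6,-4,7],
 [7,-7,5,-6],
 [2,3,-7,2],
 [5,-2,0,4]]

The determinant is -2588.

Expand along row 4 (it has 1 zero):
  − (5) · M_41   where M_41 = det([-6 -4 7; -7 5 -6; 3 -7 2]) = 446
  + (-2) · M_42   where M_42 = det([5 -4 7; 7 5 -6; 2 -7 2]) = -469
  + (4) · M_44   where M_44 = det([5 -6 -4; 7 -7 5; 2 3 -7]) = -324
det = (-1)·(5)·(446) + (+1)·(-2)·(-469) + (+1)·(4)·(-324) = -2588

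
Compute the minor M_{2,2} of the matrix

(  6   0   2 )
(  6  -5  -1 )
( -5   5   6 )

The minor is 46.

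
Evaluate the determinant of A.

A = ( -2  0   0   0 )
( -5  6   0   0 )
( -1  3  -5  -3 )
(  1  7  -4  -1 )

The determinant is 84.

A is block lower-triangular with a 2×2 block and a 2×2 block on the diagonal, so its determinant equals the product of the determinants of the diagonal blocks.
det of the 2×2 block = -12
det of the 2×2 block = -7
det = (-12)·(-7) = 84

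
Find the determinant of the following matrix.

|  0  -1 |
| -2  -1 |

det = 0·(-1) − (-1)·(-2) = 0 − 2 = -2

The determinant is -2.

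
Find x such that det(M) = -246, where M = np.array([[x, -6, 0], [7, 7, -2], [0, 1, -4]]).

x = 3

Expanding along the column containing x, det(M) is linear in x: det(M) = (-26)·x + (-168).
Set (-26)·x + (-168) = -246  ⇒  (-26)·x = -78  ⇒  x = 3.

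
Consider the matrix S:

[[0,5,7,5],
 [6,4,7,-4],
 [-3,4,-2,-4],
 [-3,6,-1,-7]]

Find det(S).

Expand along row 1 (it has 1 zero):
  − (5) · M_12   where M_12 = det([6 7 -4; -3 -2 -4; -3 -1 -7]) = 9
  + (7) · M_13   where M_13 = det([6 4 -4; -3 4 -4; -3 6 -7]) = -36
  − (5) · M_14   where M_14 = det([6 4 7; -3 4 -2; -3 6 -1]) = 18
det = (-1)·(5)·(9) + (+1)·(7)·(-36) + (-1)·(5)·(18) = -387

The determinant is -387.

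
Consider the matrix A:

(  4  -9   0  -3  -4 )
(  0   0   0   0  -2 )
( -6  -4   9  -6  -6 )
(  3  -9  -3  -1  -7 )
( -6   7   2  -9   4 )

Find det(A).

Expand along row 2 (it has 4 zeros):
  − (-2) · M_25   where M_25 = det([4 -9 0 -3; -6 -4 9 -6; 3 -9 -3 -1; -6 7 2 -9]) = -3038
det = (-1)·(-2)·(-3038) = -6076

-6076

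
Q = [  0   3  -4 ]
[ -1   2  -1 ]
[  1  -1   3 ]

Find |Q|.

|Q| = 10

Expand along column 1:
  − (-1) · |3 -4; -1 3| = −(-1)·(9 − 4) = 5
  + 1 · |3 -4; 2 -1| = 1·(-3 − (-8)) = 5
Sum: (5) + (5) = 10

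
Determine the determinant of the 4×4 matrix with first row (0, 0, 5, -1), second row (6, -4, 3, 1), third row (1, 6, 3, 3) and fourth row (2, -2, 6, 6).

1400

Expand along row 1 (it has 2 zeros):
  + (5) · M_13   where M_13 = det([6 -4 1; 1 6 3; 2 -2 6]) = 238
  − (-1) · M_14   where M_14 = det([6 -4 3; 1 6 3; 2 -2 6]) = 210
det = (+1)·(5)·(238) + (-1)·(-1)·(210) = 1400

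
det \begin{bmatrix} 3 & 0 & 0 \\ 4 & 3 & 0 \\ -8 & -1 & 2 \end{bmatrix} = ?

18

The matrix is lower triangular, so the determinant is the product of the diagonal entries:
det = (3) · (3) · (2) = 18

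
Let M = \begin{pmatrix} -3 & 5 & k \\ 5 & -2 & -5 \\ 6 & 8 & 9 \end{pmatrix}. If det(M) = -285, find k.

k = 3

Expanding along the column containing k, det(M) is linear in k: det(M) = (52)·k + (-441).
Set (52)·k + (-441) = -285  ⇒  (52)·k = 156  ⇒  k = 3.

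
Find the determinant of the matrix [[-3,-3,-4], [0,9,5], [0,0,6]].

-162

The matrix is upper triangular, so the determinant is the product of the diagonal entries:
det = (-3) · (9) · (6) = -162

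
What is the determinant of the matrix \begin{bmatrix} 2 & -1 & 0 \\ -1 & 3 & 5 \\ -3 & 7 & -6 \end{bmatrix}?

Expand along row 1:
  + 2 · |3 5; 7 -6| = 2·(-18 − 35) = -106
  − (-1) · |-1 5; -3 -6| = −(-1)·(6 − (-15)) = 21
Sum: (-106) + (21) = -85

-85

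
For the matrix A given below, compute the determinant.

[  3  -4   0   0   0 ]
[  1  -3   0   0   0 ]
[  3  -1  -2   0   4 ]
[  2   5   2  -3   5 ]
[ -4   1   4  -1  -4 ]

det(A) = -30

A is block lower-triangular with a 2×2 block and a 3×3 block on the diagonal, so its determinant equals the product of the determinants of the diagonal blocks.
det of the 2×2 block = -5
det of the 3×3 block = 6
det = (-5)·(6) = -30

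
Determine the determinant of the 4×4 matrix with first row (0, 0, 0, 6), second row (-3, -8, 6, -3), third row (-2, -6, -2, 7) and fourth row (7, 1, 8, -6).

Expand along row 1 (it has 3 zeros):
  − (6) · M_14   where M_14 = det([-3 -8 6; -2 -6 -2; 7 1 8]) = 362
det = (-1)·(6)·(362) = -2172

The determinant is -2172.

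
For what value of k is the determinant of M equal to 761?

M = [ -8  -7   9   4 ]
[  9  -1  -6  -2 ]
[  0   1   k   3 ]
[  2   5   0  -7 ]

Expanding along the row containing k, det(M) is linear in k: det(M) = (-361)·k + (-1044).
Set (-361)·k + (-1044) = 761  ⇒  (-361)·k = 1805  ⇒  k = -5.

-5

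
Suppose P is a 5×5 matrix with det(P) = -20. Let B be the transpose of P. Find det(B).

|B| = -20

det(Pᵀ) = det(P).
det(B) = (1)·(-20) = -20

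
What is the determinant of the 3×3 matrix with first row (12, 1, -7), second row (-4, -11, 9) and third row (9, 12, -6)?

Expand along column 1:
  + 12 · |-11 9; 12 -6| = 12·(66 − 108) = -504
  − (-4) · |1 -7; 12 -6| = −(-4)·(-6 − (-84)) = 312
  + 9 · |1 -7; -11 9| = 9·(9 − 77) = -612
Sum: (-504) + (312) + (-612) = -804

-804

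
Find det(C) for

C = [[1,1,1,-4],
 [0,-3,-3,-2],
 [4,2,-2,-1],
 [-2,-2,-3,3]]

Expand along row 2 (it has 1 zero):
  + (-3) · M_22   where M_22 = det([1 1 -4; 4 -2 -1; -2 -3 3]) = 45
  − (-3) · M_23   where M_23 = det([1 1 -4; 4 2 -1; -2 -2 3]) = 10
  + (-2) · M_24   where M_24 = det([1 1 1; 4 2 -2; -2 -2 -3]) = 2
det = (+1)·(-3)·(45) + (-1)·(-3)·(10) + (+1)·(-2)·(2) = -109

-109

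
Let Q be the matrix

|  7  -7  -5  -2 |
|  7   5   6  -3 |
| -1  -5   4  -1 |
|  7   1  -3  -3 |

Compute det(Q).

det(Q) = -1046

Expand along row 1:
  + (7) · M_11   where M_11 = det([5 6 -3; -5 4 -1; 1 -3 -3]) = -204
  − (-7) · M_12   where M_12 = det([7 6 -3; -1 4 -1; 7 -3 -3]) = -90
  + (-5) · M_13   where M_13 = det([7 5 -3; -1 -5 -1; 7 1 -3]) = -40
  − (-2) · M_14   where M_14 = det([7 5 6; -1 -5 4; 7 1 -3]) = 406
det = (+1)·(7)·(-204) + (-1)·(-7)·(-90) + (+1)·(-5)·(-40) + (-1)·(-2)·(406) = -1046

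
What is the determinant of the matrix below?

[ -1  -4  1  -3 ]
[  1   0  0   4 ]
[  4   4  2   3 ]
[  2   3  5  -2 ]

165

Expand along row 2 (it has 2 zeros):
  − (1) · M_21   where M_21 = det([-4 1 -3; 4 2 3; 3 5 -2]) = 51
  + (4) · M_24   where M_24 = det([-1 -4 1; 4 4 2; 2 3 5]) = 54
det = (-1)·(1)·(51) + (+1)·(4)·(54) = 165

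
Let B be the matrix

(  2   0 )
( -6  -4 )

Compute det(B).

-8

det(B) = 2·(-4) − 0·(-6) = -8 − 0 = -8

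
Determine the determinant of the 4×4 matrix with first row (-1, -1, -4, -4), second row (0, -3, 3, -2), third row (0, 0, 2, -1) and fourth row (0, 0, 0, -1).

The matrix is upper triangular, so the determinant is the product of the diagonal entries:
det = (-1) · (-3) · (2) · (-1) = -6

-6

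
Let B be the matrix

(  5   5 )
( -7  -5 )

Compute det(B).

10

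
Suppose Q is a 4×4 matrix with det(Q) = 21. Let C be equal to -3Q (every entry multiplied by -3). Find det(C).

det(C) = 1701

For a 4×4 matrix, det(-3Q) = (-3)^4·det(Q) = 81·det(Q).
det(C) = (81)·(21) = 1701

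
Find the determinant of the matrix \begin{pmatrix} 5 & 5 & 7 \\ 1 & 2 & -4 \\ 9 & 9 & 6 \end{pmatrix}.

Expand along row 1:
  + 5 · |2 -4; 9 6| = 5·(12 − (-36)) = 240
  − 5 · |1 -4; 9 6| = −5·(6 − (-36)) = -210
  + 7 · |1 2; 9 9| = 7·(9 − 18) = -63
Sum: (240) + (-210) + (-63) = -33

The determinant is -33.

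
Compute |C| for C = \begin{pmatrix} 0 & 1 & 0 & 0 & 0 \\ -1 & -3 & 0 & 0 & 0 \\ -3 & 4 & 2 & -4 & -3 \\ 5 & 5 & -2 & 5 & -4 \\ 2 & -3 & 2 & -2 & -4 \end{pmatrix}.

C is block lower-triangular with a 2×2 block and a 3×3 block on the diagonal, so its determinant equals the product of the determinants of the diagonal blocks.
det of the 2×2 block = 1
det of the 3×3 block = 26
det = (1)·(26) = 26

26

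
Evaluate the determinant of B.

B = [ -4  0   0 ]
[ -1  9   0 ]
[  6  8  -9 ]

324

B is lower triangular, so det(B) is the product of the diagonal entries:
det = (-4) · (9) · (-9) = 324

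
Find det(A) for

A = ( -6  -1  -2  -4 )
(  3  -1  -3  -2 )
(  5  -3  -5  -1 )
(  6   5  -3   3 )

457

Expand along row 1:
  + (-6) · M_11   where M_11 = det([-1 -3 -2; -3 -5 -1; 5 -3 3]) = -62
  − (-1) · M_12   where M_12 = det([3 -3 -2; 5 -5 -1; 6 -3 3]) = -21
  + (-2) · M_13   where M_13 = det([3 -1 -2; 5 -3 -1; 6 5 3]) = -77
  − (-4) · M_14   where M_14 = det([3 -1 -3; 5 -3 -5; 6 5 -3]) = -12
det = (+1)·(-6)·(-62) + (-1)·(-1)·(-21) + (+1)·(-2)·(-77) + (-1)·(-4)·(-12) = 457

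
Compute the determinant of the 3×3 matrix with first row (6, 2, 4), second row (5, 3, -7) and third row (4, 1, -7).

-98

Expand along column 1:
  + 6 · |3 -7; 1 -7| = 6·(-21 − (-7)) = -84
  − 5 · |2 4; 1 -7| = −5·(-14 − 4) = 90
  + 4 · |2 4; 3 -7| = 4·(-14 − 12) = -104
Sum: (-84) + (90) + (-104) = -98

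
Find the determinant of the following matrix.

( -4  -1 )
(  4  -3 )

16

det = (-4)·(-3) − (-1)·4 = 12 − (-4) = 16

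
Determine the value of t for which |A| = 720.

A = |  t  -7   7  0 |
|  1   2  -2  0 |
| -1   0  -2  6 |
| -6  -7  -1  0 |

Expanding along the row containing t, det(A) is linear in t: det(A) = (96)·t + (336).
Set (96)·t + (336) = 720  ⇒  (96)·t = 384  ⇒  t = 4.

4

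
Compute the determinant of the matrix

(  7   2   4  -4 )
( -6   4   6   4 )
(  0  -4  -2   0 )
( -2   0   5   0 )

Expand along row 3 (it has 2 zeros):
  − (-4) · M_32   where M_32 = det([7 4 -4; -6 6 4; -2 5 0]) = -100
  + (-2) · M_33   where M_33 = det([7 2 -4; -6 4 4; -2 0 0]) = -48
det = (-1)·(-4)·(-100) + (+1)·(-2)·(-48) = -304

-304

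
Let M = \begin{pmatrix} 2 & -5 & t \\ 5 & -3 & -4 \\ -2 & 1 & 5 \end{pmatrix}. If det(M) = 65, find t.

t = -2

Expanding along the column containing t, det(M) is linear in t: det(M) = (-1)·t + (63).
Set (-1)·t + (63) = 65  ⇒  (-1)·t = 2  ⇒  t = -2.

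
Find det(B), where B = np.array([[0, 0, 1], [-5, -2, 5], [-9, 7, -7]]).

-53

Expand along row 1:
  + 1 · |-5 -2; -9 7| = 1·(-35 − 18) = -53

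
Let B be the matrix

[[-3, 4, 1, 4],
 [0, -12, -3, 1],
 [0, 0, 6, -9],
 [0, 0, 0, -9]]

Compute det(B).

B is upper triangular, so det(B) is the product of the diagonal entries:
det = (-3) · (-12) · (6) · (-9) = -1944

det(B) = -1944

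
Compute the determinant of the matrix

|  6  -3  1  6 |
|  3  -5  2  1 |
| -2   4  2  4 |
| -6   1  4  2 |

The determinant is -322.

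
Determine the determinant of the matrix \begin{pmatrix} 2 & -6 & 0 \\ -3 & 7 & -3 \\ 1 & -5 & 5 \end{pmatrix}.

Expand along column 3:
  − (-3) · |2 -6; 1 -5| = −(-3)·(-10 − (-6)) = -12
  + 5 · |2 -6; -3 7| = 5·(14 − 18) = -20
Sum: (-12) + (-20) = -32

-32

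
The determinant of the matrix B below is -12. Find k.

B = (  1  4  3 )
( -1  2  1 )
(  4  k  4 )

7

Expanding along the column containing k, det(B) is linear in k: det(B) = (-4)·k + (16).
Set (-4)·k + (16) = -12  ⇒  (-4)·k = -28  ⇒  k = 7.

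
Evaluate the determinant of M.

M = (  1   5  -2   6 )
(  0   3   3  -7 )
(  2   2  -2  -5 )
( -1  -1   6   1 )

det(M) = 490

Expand along row 2 (it has 1 zero):
  + (3) · M_22   where M_22 = det([1 -2 6; 2 -2 -5; -1 6 1]) = 82
  − (3) · M_23   where M_23 = det([1 5 6; 2 2 -5; -1 -1 1]) = 12
  + (-7) · M_24   where M_24 = det([1 5 -2; 2 2 -2; -1 -1 6]) = -40
det = (+1)·(3)·(82) + (-1)·(3)·(12) + (+1)·(-7)·(-40) = 490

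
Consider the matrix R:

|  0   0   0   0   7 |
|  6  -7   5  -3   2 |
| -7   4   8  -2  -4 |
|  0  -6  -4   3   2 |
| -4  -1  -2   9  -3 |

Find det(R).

Expand along row 1 (it has 4 zeros):
  + (7) · M_15   where M_15 = det([6 -7 5 -3; -7 4 8 -2; 0 -6 -4 3; -4 -1 -2 9]) = 3887
det = (+1)·(7)·(3887) = 27209

det(R) = 27209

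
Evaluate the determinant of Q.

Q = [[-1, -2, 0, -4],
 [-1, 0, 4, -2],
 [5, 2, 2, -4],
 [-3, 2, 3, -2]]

|Q| = 344

Expand along row 1 (it has 1 zero):
  + (-1) · M_11   where M_11 = det([0 4 -2; 2 2 -4; 2 3 -2]) = -20
  − (-2) · M_12   where M_12 = det([-1 4 -2; 5 2 -4; -3 3 -2]) = 38
  − (-4) · M_14   where M_14 = det([-1 0 4; 5 2 2; -3 2 3]) = 62
det = (+1)·(-1)·(-20) + (-1)·(-2)·(38) + (-1)·(-4)·(62) = 344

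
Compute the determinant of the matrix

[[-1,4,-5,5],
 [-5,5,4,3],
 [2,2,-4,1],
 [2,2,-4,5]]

320

Expand along row 1:
  + (-1) · M_11   where M_11 = det([5 4 3; 2 -4 1; 2 -4 5]) = -112
  − (4) · M_12   where M_12 = det([-5 4 3; 2 -4 1; 2 -4 5]) = 48
  + (-5) · M_13   where M_13 = det([-5 5 3; 2 2 1; 2 2 5]) = -80
  − (5) · M_14   where M_14 = det([-5 5 4; 2 2 -4; 2 2 -4]) = 0
det = (+1)·(-1)·(-112) + (-1)·(4)·(48) + (+1)·(-5)·(-80) + (-1)·(5)·(0) = 320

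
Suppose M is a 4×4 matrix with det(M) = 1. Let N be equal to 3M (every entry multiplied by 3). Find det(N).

For a 4×4 matrix, det(3M) = 3^4·det(M) = 81·det(M).
det(N) = (81)·(1) = 81

81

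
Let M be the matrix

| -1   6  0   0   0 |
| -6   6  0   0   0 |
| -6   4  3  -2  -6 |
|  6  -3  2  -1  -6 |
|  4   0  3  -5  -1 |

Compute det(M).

M is block lower-triangular with a 2×2 block and a 3×3 block on the diagonal, so its determinant equals the product of the determinants of the diagonal blocks.
det of the 2×2 block = 30
det of the 3×3 block = -13
det = (30)·(-13) = -390

det(M) = -390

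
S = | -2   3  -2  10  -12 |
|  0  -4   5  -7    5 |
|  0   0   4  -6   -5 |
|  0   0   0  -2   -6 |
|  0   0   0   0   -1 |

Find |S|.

64

S is upper triangular, so det(S) is the product of the diagonal entries:
det = (-2) · (-4) · (4) · (-2) · (-1) = 64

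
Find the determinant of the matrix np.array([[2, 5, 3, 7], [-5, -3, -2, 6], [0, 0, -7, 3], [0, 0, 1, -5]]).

The matrix is block upper-triangular with a 2×2 block and a 2×2 block on the diagonal, so its determinant equals the product of the determinants of the diagonal blocks.
det of the 2×2 block = 19
det of the 2×2 block = 32
det = (19)·(32) = 608

608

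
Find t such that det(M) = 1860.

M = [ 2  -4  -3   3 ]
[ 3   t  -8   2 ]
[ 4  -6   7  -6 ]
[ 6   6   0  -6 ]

Expanding along the column containing t, det(M) is linear in t: det(M) = (-174)·t + (1338).
Set (-174)·t + (1338) = 1860  ⇒  (-174)·t = 522  ⇒  t = -3.

-3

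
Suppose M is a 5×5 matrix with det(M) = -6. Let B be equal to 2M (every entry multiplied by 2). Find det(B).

For a 5×5 matrix, det(2M) = 2^5·det(M) = 32·det(M).
det(B) = (32)·(-6) = -192

-192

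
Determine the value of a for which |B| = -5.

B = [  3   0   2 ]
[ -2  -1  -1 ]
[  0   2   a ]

a = 1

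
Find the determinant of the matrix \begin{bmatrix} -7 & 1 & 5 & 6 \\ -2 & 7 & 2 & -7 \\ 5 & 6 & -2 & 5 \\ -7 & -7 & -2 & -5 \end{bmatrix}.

Expand along row 1:
  + (-7) · M_11   where M_11 = det([7 2 -7; 6 -2 5; -7 -2 -5]) = 312
  − (1) · M_12   where M_12 = det([-2 2 -7; 5 -2 5; -7 -2 -5]) = 108
  + (5) · M_13   where M_13 = det([-2 7 -7; 5 6 5; -7 -7 -5]) = -129
  − (6) · M_14   where M_14 = det([-2 7 2; 5 6 -2; -7 -7 -2]) = 234
det = (+1)·(-7)·(312) + (-1)·(1)·(108) + (+1)·(5)·(-129) + (-1)·(6)·(234) = -4341

-4341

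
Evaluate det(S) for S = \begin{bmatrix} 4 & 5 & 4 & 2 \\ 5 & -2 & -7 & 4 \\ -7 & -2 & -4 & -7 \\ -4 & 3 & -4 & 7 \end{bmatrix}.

|S| = 3225

Expand along row 1:
  + (4) · M_11   where M_11 = det([-2 -7 4; -2 -4 -7; 3 -4 7]) = 241
  − (5) · M_12   where M_12 = det([5 -7 4; -7 -4 -7; -4 -4 7]) = -771
  + (4) · M_13   where M_13 = det([5 -2 4; -7 -2 -7; -4 3 7]) = -235
  − (2) · M_14   where M_14 = det([5 -2 -7; -7 -2 -4; -4 3 -4]) = 327
det = (+1)·(4)·(241) + (-1)·(5)·(-771) + (+1)·(4)·(-235) + (-1)·(2)·(327) = 3225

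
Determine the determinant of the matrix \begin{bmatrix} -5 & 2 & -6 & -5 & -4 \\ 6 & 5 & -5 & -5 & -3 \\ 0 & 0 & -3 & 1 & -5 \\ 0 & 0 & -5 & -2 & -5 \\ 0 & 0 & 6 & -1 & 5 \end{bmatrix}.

The matrix is block upper-triangular with a 2×2 block and a 3×3 block on the diagonal, so its determinant equals the product of the determinants of the diagonal blocks.
det of the 2×2 block = -37
det of the 3×3 block = -45
det = (-37)·(-45) = 1665

The determinant is 1665.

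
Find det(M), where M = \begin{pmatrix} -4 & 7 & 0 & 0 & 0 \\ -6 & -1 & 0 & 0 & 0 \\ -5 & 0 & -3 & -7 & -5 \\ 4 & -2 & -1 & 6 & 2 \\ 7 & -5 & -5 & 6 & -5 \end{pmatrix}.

5106

M is block lower-triangular with a 2×2 block and a 3×3 block on the diagonal, so its determinant equals the product of the determinants of the diagonal blocks.
det of the 2×2 block = 46
det of the 3×3 block = 111
det = (46)·(111) = 5106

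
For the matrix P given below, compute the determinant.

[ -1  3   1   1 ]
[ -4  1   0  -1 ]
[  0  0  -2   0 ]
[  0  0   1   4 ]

-88

P is block upper-triangular with a 2×2 block and a 2×2 block on the diagonal, so its determinant equals the product of the determinants of the diagonal blocks.
det of the 2×2 block = 11
det of the 2×2 block = -8
det = (11)·(-8) = -88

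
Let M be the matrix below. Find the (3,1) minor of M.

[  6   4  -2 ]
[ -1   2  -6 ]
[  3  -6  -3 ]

Delete row 3 and column 1; the remaining 2×2 submatrix is [4 -2; 2 -6].
Its determinant is 4·(-6) − (-2)·2 = -20.

-20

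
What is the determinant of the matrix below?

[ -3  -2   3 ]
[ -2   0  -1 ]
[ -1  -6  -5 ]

72

Expand along column 2:
  − (-2) · |-2 -1; -1 -5| = −(-2)·(10 − 1) = 18
  − (-6) · |-3 3; -2 -1| = −(-6)·(3 − (-6)) = 54
Sum: (18) + (54) = 72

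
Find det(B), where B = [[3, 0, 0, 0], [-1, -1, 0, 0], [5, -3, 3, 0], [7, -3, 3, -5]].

det(B) = 45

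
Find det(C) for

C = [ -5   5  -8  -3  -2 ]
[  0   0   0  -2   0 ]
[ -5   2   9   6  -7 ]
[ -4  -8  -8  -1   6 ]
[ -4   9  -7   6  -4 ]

Expand along row 2 (it has 4 zeros):
  + (-2) · M_24   where M_24 = det([-5 5 -8 -2; -5 2 9 -7; -4 -8 -8 6; -4 9 -7 -4]) = -276
det = (+1)·(-2)·(-276) = 552

|C| = 552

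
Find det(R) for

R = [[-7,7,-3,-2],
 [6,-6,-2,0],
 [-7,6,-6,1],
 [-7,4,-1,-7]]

Expand along row 2 (it has 1 zero):
  − (6) · M_21   where M_21 = det([7 -3 -2; 6 -6 1; 4 -1 -7]) = 127
  + (-6) · M_22   where M_22 = det([-7 -3 -2; -7 -6 1; -7 -1 -7]) = -63
  − (-2) · M_23   where M_23 = det([-7 7 -2; -7 6 1; -7 4 -7]) = -98
det = (-1)·(6)·(127) + (+1)·(-6)·(-63) + (-1)·(-2)·(-98) = -580

The determinant is -580.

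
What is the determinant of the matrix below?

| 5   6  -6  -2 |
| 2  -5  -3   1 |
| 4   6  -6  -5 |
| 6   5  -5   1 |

The determinant is -136.

Expand along row 1:
  + (5) · M_11   where M_11 = det([-5 -3 1; 6 -6 -5; 5 -5 1]) = 248
  − (6) · M_12   where M_12 = det([2 -3 1; 4 -6 -5; 6 -5 1]) = 56
  + (-6) · M_13   where M_13 = det([2 -5 1; 4 6 -5; 6 5 1]) = 216
  − (-2) · M_14   where M_14 = det([2 -5 -3; 4 6 -6; 6 5 -5]) = 128
det = (+1)·(5)·(248) + (-1)·(6)·(56) + (+1)·(-6)·(216) + (-1)·(-2)·(128) = -136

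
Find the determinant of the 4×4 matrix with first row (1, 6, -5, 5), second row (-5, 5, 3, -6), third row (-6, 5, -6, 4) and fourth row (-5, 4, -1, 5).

Expand along row 1:
  + (1) · M_11   where M_11 = det([5 3 -6; 5 -6 4; 4 -1 5]) = -271
  − (6) · M_12   where M_12 = det([-5 3 -6; -6 -6 4; -5 -1 5]) = 304
  + (-5) · M_13   where M_13 = det([-5 5 -6; -6 5 4; -5 4 5]) = -1
  − (5) · M_14   where M_14 = det([-5 5 3; -6 5 -6; -5 4 -1]) = 28
det = (+1)·(1)·(-271) + (-1)·(6)·(304) + (+1)·(-5)·(-1) + (-1)·(5)·(28) = -2230

-2230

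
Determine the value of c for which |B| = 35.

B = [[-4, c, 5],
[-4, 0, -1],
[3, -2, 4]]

-1

Expanding along the column containing c, det(B) is linear in c: det(B) = (13)·c + (48).
Set (13)·c + (48) = 35  ⇒  (13)·c = -13  ⇒  c = -1.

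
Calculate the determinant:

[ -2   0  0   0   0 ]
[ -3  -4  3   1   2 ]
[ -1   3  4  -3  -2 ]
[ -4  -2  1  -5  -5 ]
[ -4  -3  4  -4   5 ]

-2278

Expand along row 1 (it has 4 zeros):
  + (-2) · M_11   where M_11 = det([-4 3 1 2; 3 4 -3 -2; -2 1 -5 -5; -3 4 -4 5]) = 1139
det = (+1)·(-2)·(1139) = -2278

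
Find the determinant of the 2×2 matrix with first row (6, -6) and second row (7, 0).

42

det = 6·0 − (-6)·7 = 0 − (-42) = 42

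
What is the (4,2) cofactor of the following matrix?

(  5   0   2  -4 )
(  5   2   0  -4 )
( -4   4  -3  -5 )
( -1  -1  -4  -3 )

Delete row 4 and column 2; the remaining 3×3 submatrix is [5 2 -4; 5 0 -4; -4 -3 -5].
Its determinant is 82.
The cofactor carries sign (−1)^(4+2) = +1, so C_{4,2} = +(82) = 82.

The cofactor is 82.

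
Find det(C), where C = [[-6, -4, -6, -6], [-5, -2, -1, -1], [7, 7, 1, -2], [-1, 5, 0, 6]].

1008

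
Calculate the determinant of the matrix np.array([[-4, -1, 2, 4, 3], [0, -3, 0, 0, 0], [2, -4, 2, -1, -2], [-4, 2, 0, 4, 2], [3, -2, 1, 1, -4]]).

120

Expand along row 2 (it has 4 zeros):
  + (-3) · M_22   where M_22 = det([-4 2 4 3; 2 2 -1 -2; -4 0 4 2; 3 1 1 -4]) = -40
det = (+1)·(-3)·(-40) = 120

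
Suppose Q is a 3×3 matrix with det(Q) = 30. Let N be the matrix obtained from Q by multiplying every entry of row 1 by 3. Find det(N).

Scaling one row by 3 multiplies the determinant by 3.
det(N) = (3)·(30) = 90

|N| = 90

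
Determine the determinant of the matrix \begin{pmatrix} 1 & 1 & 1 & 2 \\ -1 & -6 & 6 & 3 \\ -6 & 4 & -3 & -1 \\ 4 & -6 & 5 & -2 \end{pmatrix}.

The determinant is 335.

Expand along row 1:
  + (1) · M_11   where M_11 = det([-6 6 3; 4 -3 -1; -6 5 -2]) = 24
  − (1) · M_12   where M_12 = det([-1 6 3; -6 -3 -1; 4 5 -2]) = -161
  + (1) · M_13   where M_13 = det([-1 -6 3; -6 4 -1; 4 -6 -2]) = 170
  − (2) · M_14   where M_14 = det([-1 -6 6; -6 4 -3; 4 -6 5]) = 10
det = (+1)·(1)·(24) + (-1)·(1)·(-161) + (+1)·(1)·(170) + (-1)·(2)·(10) = 335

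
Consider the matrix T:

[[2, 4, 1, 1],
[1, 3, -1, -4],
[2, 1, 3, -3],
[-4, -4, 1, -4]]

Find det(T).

Expand along row 1:
  + (2) · M_11   where M_11 = det([3 -1 -4; 1 3 -3; -4 1 -4]) = -95
  − (4) · M_12   where M_12 = det([1 -1 -4; 2 3 -3; -4 1 -4]) = -85
  + (1) · M_13   where M_13 = det([1 3 -4; 2 1 -3; -4 -4 -4]) = 60
  − (1) · M_14   where M_14 = det([1 3 -1; 2 1 3; -4 -4 1]) = -25
det = (+1)·(2)·(-95) + (-1)·(4)·(-85) + (+1)·(1)·(60) + (-1)·(1)·(-25) = 235

235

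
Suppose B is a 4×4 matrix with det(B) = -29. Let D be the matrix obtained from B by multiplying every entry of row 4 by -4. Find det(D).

Scaling one row by -4 multiplies the determinant by -4.
det(D) = (-4)·(-29) = 116

116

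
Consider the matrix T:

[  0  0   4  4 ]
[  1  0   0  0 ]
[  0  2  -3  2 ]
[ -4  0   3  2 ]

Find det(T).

-8

Expand along row 2 (it has 3 zeros):
  − (1) · M_21   where M_21 = det([0 4 4; 2 -3 2; 0 3 2]) = 8
det = (-1)·(1)·(8) = -8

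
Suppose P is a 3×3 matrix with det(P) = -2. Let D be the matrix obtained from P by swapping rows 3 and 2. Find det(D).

det(D) = 2

Swapping two rows multiplies the determinant by −1.
det(D) = (-1)·(-2) = 2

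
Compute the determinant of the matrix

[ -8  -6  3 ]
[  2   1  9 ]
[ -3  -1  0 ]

93

Expand along column 3:
  + 3 · |2 1; -3 -1| = 3·(-2 − (-3)) = 3
  − 9 · |-8 -6; -3 -1| = −9·(8 − 18) = 90
Sum: (3) + (90) = 93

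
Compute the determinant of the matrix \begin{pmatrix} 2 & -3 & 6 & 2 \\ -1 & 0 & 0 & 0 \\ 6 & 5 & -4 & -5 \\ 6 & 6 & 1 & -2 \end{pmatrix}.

-101

Expand along row 2 (it has 3 zeros):
  − (-1) · M_21   where M_21 = det([-3 6 2; 5 -4 -5; 6 1 -2]) = -101
det = (-1)·(-1)·(-101) = -101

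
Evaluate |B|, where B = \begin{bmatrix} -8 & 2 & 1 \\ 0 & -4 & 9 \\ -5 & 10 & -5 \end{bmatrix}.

Expand along column 1:
  + (-8) · |-4 9; 10 -5| = (-8)·(20 − 90) = 560
  + (-5) · |2 1; -4 9| = (-5)·(18 − (-4)) = -110
Sum: (560) + (-110) = 450

The determinant is 450.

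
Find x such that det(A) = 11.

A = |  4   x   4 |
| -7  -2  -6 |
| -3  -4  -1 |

Expanding along the row containing x, det(A) is linear in x: det(A) = (11)·x + (0).
Set (11)·x + (0) = 11  ⇒  (11)·x = 11  ⇒  x = 1.

x = 1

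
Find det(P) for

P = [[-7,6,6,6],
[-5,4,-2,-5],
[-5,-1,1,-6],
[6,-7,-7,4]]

Expand along row 1:
  + (-7) · M_11   where M_11 = det([4 -2 -5; -1 1 -6; -7 -7 4]) = -314
  − (6) · M_12   where M_12 = det([-5 -2 -5; -5 1 -6; 6 -7 4]) = 77
  + (6) · M_13   where M_13 = det([-5 4 -5; -5 -1 -6; 6 -7 4]) = -39
  − (6) · M_14   where M_14 = det([-5 4 -2; -5 -1 1; 6 -7 -7]) = -268
det = (+1)·(-7)·(-314) + (-1)·(6)·(77) + (+1)·(6)·(-39) + (-1)·(6)·(-268) = 3110

|P| = 3110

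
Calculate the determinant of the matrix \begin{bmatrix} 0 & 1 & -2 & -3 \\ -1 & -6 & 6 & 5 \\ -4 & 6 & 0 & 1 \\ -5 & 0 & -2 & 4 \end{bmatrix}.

496

Expand along row 1 (it has 1 zero):
  − (1) · M_12   where M_12 = det([-1 6 5; -4 0 1; -5 -2 4]) = 104
  + (-2) · M_13   where M_13 = det([-1 -6 5; -4 6 1; -5 0 4]) = 60
  − (-3) · M_14   where M_14 = det([-1 -6 6; -4 6 0; -5 0 -2]) = 240
det = (-1)·(1)·(104) + (+1)·(-2)·(60) + (-1)·(-3)·(240) = 496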